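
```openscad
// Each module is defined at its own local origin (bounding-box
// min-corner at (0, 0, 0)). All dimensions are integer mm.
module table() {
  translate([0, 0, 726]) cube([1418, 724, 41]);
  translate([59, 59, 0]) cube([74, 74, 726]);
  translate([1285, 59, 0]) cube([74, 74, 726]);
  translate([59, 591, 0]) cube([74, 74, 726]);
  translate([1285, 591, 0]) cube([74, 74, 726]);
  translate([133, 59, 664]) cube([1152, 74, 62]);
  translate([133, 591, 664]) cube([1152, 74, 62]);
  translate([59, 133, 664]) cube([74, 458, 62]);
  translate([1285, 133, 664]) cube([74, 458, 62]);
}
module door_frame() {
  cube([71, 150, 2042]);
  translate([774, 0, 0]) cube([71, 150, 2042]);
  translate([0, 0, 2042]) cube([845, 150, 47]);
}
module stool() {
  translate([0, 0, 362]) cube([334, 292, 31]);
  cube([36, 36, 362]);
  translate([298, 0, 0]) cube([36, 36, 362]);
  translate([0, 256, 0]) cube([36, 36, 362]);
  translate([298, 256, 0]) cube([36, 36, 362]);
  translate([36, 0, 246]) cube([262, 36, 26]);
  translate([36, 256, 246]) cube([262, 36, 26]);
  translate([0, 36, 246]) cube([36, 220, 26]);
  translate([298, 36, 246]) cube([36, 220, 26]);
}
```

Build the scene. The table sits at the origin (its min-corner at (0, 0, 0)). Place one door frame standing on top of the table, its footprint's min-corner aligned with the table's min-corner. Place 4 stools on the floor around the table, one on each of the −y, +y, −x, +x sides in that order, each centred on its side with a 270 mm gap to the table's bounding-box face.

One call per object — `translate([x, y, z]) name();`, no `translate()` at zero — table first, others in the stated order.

table();
translate([0, 0, 767]) door_frame();
translate([542, -562, 0]) stool();
translate([542, 994, 0]) stool();
translate([-604, 216, 0]) stool();
translate([1688, 216, 0]) stool();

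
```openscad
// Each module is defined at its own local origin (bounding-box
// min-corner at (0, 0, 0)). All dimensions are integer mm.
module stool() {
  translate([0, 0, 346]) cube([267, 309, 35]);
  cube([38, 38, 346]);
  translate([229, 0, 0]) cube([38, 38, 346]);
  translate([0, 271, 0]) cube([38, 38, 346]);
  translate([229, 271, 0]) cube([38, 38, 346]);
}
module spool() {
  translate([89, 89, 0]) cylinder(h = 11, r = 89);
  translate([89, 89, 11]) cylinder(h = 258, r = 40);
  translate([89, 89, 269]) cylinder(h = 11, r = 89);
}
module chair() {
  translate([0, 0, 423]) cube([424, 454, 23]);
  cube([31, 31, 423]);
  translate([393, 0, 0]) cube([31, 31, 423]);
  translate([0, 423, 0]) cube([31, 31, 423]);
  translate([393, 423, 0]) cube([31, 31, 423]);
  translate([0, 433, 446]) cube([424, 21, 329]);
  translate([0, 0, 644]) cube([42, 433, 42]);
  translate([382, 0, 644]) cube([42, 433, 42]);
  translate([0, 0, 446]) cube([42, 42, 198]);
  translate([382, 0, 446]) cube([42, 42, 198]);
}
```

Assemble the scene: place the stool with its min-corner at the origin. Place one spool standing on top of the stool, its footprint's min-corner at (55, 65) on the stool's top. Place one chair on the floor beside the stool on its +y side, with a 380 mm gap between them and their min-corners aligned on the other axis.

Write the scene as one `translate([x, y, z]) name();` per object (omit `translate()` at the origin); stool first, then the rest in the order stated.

stool();
translate([55, 65, 381]) spool();
translate([0, 689, 0]) chair();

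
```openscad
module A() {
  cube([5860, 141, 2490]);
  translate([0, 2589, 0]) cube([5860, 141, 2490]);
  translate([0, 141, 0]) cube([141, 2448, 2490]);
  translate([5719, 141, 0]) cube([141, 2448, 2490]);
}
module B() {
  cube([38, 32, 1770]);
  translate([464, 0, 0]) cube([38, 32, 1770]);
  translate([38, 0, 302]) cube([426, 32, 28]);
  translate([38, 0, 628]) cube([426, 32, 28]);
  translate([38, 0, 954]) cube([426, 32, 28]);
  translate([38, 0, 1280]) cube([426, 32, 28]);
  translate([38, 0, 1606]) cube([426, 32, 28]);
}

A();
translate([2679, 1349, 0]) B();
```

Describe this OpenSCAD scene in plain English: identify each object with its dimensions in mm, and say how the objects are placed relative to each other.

A is the wall frame of a small rectangular building: four walls, each 2490 mm tall and 141 mm thick, enclosing a footprint 5860 mm (x) by 2730 mm (y) outside-to-outside, with no floor or roof. The front and back walls (the −y and +y sides) span the full width; the two side walls fit between them.

B is a wooden ladder with two side rails of 38×32 mm section and 1770 mm height, set 502 mm apart overall. Between them run 5 rectangular rungs (32 mm deep, 28 mm thick), front faces flush with the rails' −y face. The bottom of the first rung is 302 mm above the floor and each subsequent rung is 326 mm higher than the one below.

The ladder sits inside the house frame, centred.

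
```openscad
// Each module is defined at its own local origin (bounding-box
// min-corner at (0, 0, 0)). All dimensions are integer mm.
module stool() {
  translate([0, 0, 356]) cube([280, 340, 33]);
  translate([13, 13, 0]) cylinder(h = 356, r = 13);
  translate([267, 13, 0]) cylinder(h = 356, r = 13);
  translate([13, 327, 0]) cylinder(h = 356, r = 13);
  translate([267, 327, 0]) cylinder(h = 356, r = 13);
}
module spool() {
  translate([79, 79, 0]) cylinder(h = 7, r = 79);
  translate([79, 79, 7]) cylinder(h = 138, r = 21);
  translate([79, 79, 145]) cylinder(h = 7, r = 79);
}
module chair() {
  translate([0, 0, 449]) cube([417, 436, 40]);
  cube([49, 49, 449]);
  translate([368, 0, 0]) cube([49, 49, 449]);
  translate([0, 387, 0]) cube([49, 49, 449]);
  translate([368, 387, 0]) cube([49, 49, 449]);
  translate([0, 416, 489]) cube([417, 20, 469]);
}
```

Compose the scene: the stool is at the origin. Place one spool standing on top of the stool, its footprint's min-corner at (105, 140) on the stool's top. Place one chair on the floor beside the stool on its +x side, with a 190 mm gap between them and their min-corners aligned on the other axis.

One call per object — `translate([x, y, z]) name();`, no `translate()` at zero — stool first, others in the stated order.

stool();
translate([105, 140, 389]) spool();
translate([470, 0, 0]) chair();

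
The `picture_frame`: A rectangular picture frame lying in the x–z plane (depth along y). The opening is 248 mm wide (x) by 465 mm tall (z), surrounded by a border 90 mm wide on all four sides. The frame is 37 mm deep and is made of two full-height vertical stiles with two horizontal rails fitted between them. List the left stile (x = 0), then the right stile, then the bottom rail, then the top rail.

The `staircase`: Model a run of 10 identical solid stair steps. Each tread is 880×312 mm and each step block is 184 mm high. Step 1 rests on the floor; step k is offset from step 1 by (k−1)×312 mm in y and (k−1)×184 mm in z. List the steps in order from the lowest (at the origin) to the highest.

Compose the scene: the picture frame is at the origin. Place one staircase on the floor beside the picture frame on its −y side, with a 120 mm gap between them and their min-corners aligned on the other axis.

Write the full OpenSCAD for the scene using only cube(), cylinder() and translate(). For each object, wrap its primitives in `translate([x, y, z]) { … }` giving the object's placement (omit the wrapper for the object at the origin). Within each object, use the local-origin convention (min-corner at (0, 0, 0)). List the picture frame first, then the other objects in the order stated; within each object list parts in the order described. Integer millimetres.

cube([90, 37, 645]);
translate([338, 0, 0]) cube([90, 37, 645]);
translate([90, 0, 0]) cube([248, 37, 90]);
translate([90, 0, 555]) cube([248, 37, 90]);
translate([0, -3240, 0]) {
  cube([880, 312, 184]);
  translate([0, 312, 184]) cube([880, 312, 184]);
  translate([0, 624, 368]) cube([880, 312, 184]);
  translate([0, 936, 552]) cube([880, 312, 184]);
  translate([0, 1248, 736]) cube([880, 312, 184]);
  translate([0, 1560, 920]) cube([880, 312, 184]);
  translate([0, 1872, 1104]) cube([880, 312, 184]);
  translate([0, 2184, 1288]) cube([880, 312, 184]);
  translate([0, 2496, 1472]) cube([880, 312, 184]);
  translate([0, 2808, 1656]) cube([880, 312, 184]);
}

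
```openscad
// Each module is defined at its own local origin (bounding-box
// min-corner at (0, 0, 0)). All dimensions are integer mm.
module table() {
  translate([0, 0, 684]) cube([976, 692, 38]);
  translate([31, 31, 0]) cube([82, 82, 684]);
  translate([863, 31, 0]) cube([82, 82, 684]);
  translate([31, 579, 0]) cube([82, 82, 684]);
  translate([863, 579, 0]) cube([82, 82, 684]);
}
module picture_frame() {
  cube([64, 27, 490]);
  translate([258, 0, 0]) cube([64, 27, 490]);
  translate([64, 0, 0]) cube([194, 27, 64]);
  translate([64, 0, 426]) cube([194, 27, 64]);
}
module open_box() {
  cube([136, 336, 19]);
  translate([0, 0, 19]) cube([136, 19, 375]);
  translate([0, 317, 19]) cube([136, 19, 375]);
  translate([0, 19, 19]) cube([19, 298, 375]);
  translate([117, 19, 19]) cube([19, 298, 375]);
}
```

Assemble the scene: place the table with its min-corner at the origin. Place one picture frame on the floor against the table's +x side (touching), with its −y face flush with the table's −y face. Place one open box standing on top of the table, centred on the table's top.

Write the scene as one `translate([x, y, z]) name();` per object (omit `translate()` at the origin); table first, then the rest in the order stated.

table();
translate([976, 0, 0]) picture_frame();
translate([420, 178, 722]) open_box();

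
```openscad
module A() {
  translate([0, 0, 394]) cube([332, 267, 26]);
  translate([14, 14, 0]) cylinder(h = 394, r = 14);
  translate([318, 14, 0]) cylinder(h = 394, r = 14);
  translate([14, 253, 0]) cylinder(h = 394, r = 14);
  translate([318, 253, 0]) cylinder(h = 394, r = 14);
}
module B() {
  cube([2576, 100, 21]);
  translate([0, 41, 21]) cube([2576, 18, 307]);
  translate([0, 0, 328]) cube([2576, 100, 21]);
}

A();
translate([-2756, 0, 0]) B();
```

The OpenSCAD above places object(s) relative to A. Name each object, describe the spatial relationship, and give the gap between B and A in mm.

A is a stool. B is an I-beam. The I-beam is on the floor beside the stool on its −x side. The gap between the I-beam and the stool is 180 mm.

The I-beam's nearest face is 180 mm from the stool's −x face.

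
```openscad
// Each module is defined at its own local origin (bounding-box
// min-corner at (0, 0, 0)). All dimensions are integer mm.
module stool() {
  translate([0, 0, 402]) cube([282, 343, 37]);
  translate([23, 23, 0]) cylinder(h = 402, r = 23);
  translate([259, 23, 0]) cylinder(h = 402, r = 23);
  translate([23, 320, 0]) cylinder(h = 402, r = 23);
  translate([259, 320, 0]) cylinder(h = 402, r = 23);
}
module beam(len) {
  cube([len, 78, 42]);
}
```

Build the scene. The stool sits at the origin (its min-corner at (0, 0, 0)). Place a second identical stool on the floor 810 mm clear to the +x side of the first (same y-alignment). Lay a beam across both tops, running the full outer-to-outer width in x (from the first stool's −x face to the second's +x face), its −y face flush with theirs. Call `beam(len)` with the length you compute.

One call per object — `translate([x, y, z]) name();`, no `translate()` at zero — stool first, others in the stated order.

stool();
translate([1092, 0, 0]) stool();
translate([0, 0, 439]) beam(1374);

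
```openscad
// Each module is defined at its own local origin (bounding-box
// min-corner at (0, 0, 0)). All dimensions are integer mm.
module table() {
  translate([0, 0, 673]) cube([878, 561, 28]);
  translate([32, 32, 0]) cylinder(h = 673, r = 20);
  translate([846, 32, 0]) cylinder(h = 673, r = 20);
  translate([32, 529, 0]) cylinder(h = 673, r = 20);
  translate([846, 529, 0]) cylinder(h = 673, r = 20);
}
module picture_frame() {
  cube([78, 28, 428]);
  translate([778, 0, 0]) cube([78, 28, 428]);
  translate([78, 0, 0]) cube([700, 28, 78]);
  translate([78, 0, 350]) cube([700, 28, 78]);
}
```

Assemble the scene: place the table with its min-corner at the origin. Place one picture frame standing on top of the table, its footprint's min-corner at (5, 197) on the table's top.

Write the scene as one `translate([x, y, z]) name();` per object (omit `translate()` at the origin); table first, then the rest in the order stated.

table();
translate([5, 197, 701]) picture_frame();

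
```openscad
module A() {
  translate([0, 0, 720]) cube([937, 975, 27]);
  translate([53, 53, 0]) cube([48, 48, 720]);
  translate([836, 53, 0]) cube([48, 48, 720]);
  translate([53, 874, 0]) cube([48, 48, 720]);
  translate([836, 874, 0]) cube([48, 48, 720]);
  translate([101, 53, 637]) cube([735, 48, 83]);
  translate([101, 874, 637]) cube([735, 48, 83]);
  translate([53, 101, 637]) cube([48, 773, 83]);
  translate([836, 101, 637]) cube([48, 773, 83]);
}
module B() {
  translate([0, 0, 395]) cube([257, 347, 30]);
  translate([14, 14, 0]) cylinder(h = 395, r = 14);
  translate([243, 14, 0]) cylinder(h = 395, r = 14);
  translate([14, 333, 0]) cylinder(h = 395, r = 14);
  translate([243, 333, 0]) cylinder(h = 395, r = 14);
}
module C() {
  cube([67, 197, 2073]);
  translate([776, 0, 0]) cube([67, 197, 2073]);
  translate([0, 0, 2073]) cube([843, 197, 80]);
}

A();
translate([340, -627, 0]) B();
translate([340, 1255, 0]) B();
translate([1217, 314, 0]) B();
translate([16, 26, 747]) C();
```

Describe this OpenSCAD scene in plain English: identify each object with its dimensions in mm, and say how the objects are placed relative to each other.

A is a table: top 937 mm (x) × 975 mm (y), 27 mm thick, upper face at z = 747 mm, on four 48×48 mm square legs, each inset 53 mm from the nearest pair of top edges, running from z = 0 to the bottom of the top. Four apron rails, 48 mm thick and 83 mm tall, run between adjacent legs with their top edges flush with the underside of the top and their outer faces flush with the legs' outer faces.

B is a simple wooden stool: a rectangular seat 257 mm (x) by 347 mm (y), 30 mm thick, top face at z = 425 mm, on four round legs, each 28 mm in diameter. The legs rest on z = 0, each leg's axis is inset half a diameter from the nearest pair of seat edges (so the leg's bounding box is flush with the corner).

C is a door frame. The clear opening is 709 mm wide and 2073 mm high. Two 67 mm wide jambs, 197 mm deep, stand either side of the opening from the floor to the top of the opening. A 80 mm thick head sits across the top of both jambs, spanning the full outside width of the frame.

Three stools sit around the table at the −y, +y, +x sides. The door frame is on top of the table.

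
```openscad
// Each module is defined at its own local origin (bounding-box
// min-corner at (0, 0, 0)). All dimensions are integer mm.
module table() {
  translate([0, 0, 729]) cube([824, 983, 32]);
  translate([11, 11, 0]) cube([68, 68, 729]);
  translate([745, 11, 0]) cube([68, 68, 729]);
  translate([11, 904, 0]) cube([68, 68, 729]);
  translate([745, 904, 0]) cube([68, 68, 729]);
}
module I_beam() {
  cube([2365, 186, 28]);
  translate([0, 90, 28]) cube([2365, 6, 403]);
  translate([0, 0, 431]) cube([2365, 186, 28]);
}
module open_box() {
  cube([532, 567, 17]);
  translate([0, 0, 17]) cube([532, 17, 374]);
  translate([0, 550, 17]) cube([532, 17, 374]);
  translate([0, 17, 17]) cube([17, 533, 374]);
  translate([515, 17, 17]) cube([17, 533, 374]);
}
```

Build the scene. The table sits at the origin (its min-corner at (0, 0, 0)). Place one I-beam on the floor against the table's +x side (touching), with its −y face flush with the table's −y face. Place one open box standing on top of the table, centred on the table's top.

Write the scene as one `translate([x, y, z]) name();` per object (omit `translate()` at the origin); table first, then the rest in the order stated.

table();
translate([824, 0, 0]) I_beam();
translate([146, 208, 761]) open_box();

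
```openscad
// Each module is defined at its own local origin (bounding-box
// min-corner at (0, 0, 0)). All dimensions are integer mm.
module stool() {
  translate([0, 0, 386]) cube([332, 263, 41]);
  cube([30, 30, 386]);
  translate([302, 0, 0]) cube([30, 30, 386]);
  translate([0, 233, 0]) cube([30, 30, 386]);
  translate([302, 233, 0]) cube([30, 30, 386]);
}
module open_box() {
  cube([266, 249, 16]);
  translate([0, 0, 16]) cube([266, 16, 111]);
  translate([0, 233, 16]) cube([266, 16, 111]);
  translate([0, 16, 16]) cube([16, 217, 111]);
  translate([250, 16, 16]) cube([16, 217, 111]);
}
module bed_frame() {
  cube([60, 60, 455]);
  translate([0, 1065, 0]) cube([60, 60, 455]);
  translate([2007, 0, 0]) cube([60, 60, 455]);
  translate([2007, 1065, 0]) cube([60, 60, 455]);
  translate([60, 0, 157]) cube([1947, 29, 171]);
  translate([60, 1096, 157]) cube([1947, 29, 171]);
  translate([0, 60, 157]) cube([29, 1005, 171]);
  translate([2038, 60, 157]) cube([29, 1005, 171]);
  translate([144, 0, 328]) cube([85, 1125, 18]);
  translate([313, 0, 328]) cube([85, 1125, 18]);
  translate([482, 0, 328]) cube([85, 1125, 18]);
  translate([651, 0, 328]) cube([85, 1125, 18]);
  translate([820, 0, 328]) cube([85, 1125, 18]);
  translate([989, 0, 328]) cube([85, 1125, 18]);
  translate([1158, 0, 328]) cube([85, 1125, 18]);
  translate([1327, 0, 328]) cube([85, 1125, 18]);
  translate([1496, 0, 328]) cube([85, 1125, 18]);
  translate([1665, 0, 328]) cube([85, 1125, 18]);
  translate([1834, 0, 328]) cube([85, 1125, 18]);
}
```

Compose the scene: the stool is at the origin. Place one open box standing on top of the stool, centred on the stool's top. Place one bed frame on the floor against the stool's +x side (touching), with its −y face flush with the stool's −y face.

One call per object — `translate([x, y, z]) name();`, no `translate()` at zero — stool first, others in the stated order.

stool();
translate([33, 7, 427]) open_box();
translate([332, 0, 0]) bed_frame();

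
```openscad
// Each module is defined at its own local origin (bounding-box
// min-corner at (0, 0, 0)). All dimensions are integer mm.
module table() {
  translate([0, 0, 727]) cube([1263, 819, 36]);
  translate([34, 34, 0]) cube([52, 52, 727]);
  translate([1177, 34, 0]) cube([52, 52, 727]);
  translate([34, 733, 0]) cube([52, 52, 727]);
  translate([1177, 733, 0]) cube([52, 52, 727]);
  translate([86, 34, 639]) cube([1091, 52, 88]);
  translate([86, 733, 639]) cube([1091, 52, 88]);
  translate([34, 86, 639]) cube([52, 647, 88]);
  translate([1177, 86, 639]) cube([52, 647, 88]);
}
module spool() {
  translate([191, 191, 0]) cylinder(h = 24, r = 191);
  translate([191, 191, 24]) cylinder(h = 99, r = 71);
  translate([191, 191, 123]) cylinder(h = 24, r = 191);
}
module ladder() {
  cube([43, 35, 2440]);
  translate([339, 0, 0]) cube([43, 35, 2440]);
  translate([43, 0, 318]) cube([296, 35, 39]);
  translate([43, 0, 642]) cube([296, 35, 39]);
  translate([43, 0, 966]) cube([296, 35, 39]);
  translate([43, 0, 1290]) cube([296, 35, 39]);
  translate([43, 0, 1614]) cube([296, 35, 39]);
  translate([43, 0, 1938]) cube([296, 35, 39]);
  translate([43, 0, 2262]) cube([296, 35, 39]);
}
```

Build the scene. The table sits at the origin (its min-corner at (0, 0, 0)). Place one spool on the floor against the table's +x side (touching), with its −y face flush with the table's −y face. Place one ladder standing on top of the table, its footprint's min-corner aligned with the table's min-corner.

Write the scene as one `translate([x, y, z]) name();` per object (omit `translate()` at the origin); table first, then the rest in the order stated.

table();
translate([1263, 0, 0]) spool();
translate([0, 0, 763]) ladder();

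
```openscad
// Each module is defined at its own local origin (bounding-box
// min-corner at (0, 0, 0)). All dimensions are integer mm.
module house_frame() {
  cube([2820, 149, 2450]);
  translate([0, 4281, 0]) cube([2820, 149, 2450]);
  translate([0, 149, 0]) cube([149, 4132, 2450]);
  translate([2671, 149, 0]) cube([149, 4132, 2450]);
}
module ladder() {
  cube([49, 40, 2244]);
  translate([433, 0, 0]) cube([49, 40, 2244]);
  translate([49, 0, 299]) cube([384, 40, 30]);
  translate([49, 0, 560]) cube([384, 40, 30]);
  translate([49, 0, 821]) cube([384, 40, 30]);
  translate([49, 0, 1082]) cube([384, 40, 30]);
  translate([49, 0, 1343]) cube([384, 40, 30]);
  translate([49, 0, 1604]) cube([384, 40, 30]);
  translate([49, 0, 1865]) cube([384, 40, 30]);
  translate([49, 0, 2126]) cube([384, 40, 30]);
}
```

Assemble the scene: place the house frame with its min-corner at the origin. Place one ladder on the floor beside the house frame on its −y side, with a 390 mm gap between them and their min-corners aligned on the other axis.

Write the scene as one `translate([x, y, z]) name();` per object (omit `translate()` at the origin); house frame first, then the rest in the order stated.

house_frame();
translate([0, -430, 0]) ladder();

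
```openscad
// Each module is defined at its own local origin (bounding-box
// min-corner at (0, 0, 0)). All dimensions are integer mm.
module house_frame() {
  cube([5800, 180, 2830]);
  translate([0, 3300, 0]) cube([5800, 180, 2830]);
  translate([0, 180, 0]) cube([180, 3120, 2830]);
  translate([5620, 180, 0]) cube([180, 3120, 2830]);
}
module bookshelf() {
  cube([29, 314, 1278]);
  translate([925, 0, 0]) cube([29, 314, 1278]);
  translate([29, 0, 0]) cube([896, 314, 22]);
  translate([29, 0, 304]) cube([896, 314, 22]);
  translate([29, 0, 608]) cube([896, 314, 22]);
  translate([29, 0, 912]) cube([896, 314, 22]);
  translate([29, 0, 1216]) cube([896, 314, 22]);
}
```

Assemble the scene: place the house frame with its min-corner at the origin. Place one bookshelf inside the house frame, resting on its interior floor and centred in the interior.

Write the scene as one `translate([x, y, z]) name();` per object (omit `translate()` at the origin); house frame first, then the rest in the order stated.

house_frame();
translate([2423, 1583, 0]) bookshelf();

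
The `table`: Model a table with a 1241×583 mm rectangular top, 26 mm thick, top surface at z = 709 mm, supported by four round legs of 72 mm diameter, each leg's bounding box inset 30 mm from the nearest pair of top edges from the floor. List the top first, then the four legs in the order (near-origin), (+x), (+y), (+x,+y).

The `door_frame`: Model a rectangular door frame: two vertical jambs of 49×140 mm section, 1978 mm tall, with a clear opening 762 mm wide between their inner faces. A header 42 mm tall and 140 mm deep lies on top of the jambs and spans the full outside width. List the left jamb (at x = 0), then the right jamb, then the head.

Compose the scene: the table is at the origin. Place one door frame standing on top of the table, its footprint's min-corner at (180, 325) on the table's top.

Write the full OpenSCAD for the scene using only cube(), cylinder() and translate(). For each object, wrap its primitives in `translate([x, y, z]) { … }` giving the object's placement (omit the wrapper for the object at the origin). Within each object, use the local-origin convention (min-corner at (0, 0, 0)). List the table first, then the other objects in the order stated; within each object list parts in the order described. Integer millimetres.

translate([0, 0, 683]) cube([1241, 583, 26]);
translate([66, 66, 0]) cylinder(h = 683, r = 36);
translate([1175, 66, 0]) cylinder(h = 683, r = 36);
translate([66, 517, 0]) cylinder(h = 683, r = 36);
translate([1175, 517, 0]) cylinder(h = 683, r = 36);
translate([180, 325, 709]) {
  cube([49, 140, 1978]);
  translate([811, 0, 0]) cube([49, 140, 1978]);
  translate([0, 0, 1978]) cube([860, 140, 42]);
}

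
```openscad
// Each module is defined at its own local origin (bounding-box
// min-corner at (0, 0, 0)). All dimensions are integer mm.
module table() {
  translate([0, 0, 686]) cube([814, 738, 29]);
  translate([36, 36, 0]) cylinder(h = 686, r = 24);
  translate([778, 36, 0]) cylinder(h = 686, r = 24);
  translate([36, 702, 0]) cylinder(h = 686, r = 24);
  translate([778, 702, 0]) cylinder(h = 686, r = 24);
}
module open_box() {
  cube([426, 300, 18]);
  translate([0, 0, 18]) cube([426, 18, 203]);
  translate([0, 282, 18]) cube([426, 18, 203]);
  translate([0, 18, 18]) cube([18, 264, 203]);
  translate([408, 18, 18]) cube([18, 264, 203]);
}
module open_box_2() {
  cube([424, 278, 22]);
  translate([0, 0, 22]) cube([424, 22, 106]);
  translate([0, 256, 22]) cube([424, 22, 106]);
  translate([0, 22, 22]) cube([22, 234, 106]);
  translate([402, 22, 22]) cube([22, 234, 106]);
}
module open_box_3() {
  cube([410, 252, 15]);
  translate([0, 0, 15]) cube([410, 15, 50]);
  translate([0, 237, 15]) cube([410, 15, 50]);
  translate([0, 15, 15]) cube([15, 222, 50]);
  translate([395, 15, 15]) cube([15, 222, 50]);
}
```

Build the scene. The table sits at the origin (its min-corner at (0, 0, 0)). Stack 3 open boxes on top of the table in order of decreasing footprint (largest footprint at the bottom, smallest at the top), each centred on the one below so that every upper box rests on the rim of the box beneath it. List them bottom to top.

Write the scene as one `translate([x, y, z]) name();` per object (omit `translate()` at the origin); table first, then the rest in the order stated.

table();
translate([194, 219, 715]) open_box();
translate([195, 230, 936]) open_box_2();
translate([202, 243, 1064]) open_box_3();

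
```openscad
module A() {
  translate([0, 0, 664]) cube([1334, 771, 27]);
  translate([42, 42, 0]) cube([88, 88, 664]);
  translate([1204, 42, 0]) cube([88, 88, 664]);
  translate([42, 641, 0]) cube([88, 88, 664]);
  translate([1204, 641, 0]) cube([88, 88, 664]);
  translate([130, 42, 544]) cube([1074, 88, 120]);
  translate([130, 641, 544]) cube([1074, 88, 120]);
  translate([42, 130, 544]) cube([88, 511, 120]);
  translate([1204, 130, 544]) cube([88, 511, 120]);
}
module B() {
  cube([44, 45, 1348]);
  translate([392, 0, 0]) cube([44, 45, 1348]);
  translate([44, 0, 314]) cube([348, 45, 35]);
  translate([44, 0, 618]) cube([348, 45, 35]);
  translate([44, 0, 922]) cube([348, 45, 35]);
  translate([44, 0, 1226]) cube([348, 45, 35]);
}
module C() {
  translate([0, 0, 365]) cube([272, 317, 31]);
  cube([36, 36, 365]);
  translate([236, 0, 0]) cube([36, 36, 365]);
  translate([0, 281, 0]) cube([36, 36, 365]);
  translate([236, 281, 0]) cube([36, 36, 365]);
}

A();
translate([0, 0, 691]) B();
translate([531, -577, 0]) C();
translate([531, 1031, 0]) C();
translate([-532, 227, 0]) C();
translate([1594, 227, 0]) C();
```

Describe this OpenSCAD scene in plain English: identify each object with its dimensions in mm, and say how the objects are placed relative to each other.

A is a rectangular dining table. The top is 1334×771×27 mm with its upper surface at z = 691 mm. It stands on four 88×88 mm square legs, each inset 42 mm from the nearest pair of top edges, running from the floor to the underside of the top. Four apron rails, 88 mm thick and 120 mm tall, run between adjacent legs with their top edges flush with the underside of the top and their outer faces flush with the legs' outer faces.

B is a wooden ladder with two side rails of 44×45 mm section and 1348 mm height, set 436 mm apart overall. Between them run 4 rectangular rungs (45 mm deep, 35 mm thick), front faces flush with the rails' −y face. The bottom of the first rung is 314 mm above the floor and each subsequent rung is 304 mm higher than the one below.

C is a simple wooden stool: a rectangular seat 272 mm (x) by 317 mm (y), 31 mm thick, top face at z = 396 mm, on four square legs, each 36×36 mm in cross-section. The legs rest on z = 0, each flush with a corner of the seat.

The ladder is on top of the table. Four stools sit around the table at the −y, +y, −x, +x sides.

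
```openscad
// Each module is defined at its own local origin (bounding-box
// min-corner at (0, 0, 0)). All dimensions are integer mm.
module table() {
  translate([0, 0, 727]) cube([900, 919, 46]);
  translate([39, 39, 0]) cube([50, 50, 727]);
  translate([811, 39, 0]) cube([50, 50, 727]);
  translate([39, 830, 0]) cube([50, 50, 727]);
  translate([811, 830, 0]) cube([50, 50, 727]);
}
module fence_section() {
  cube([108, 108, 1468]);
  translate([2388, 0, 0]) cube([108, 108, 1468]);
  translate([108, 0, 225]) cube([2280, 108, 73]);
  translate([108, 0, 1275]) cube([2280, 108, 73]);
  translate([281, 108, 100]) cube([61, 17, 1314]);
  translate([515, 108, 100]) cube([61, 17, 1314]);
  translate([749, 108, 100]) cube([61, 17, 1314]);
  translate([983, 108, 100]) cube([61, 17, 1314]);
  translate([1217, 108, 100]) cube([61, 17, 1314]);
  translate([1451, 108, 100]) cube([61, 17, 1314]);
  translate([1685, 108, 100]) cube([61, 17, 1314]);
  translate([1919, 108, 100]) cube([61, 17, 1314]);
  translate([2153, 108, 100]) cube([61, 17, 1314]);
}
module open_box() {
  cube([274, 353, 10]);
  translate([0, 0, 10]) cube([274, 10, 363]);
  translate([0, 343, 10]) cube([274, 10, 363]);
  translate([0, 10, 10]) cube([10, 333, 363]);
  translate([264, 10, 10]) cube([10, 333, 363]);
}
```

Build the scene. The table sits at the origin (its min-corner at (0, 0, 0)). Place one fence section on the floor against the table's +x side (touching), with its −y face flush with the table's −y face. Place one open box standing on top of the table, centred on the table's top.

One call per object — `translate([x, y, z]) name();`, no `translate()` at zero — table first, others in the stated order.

table();
translate([900, 0, 0]) fence_section();
translate([313, 283, 773]) open_box();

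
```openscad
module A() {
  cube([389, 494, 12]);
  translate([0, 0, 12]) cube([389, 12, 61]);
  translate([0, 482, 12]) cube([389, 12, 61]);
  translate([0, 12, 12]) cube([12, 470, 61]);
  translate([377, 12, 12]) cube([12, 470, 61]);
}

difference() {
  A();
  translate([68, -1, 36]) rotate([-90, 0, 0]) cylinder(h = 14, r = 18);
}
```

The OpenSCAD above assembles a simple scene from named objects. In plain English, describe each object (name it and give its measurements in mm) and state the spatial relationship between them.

A is an open storage box with external size 389×494×73 mm and wall thickness 12 mm (the base is also 12 mm thick). The base covers the whole footprint; the four walls stand on the base, with the y-facing walls full-width and the x-facing walls fitting between their inner faces.

The open box has a circular hole of radius 18 mm through its front wall, centred at (x = 68, z = 36).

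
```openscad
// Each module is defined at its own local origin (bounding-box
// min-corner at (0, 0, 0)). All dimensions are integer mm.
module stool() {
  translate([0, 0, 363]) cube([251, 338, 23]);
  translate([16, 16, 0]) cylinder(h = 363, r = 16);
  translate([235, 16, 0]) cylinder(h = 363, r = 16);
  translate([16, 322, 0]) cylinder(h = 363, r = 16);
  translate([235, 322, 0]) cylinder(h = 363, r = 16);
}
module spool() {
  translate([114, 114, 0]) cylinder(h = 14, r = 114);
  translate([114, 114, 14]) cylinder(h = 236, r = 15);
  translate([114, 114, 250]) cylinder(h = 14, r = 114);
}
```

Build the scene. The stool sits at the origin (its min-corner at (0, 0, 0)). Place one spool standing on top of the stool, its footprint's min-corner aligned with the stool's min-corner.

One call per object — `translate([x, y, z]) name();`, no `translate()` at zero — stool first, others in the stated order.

stool();
translate([0, 0, 386]) spool();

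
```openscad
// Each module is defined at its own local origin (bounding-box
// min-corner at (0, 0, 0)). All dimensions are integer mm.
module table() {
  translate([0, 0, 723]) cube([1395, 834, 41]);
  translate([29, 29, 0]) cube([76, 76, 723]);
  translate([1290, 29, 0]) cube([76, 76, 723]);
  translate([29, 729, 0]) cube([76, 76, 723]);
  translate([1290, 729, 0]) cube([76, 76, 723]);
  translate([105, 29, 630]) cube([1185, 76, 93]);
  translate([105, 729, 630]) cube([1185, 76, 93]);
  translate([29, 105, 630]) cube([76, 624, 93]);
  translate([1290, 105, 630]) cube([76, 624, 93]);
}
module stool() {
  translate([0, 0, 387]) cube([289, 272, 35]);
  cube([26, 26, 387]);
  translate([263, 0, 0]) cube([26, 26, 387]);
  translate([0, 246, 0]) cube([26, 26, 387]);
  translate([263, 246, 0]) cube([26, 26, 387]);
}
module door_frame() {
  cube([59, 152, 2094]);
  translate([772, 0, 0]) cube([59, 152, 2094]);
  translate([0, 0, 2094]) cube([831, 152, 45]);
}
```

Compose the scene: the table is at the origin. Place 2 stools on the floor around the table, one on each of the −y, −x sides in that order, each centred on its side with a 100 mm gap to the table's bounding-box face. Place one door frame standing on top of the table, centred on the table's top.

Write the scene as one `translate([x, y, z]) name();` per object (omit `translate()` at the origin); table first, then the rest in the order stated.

table();
translate([553, -372, 0]) stool();
translate([-389, 281, 0]) stool();
translate([282, 341, 764]) door_frame();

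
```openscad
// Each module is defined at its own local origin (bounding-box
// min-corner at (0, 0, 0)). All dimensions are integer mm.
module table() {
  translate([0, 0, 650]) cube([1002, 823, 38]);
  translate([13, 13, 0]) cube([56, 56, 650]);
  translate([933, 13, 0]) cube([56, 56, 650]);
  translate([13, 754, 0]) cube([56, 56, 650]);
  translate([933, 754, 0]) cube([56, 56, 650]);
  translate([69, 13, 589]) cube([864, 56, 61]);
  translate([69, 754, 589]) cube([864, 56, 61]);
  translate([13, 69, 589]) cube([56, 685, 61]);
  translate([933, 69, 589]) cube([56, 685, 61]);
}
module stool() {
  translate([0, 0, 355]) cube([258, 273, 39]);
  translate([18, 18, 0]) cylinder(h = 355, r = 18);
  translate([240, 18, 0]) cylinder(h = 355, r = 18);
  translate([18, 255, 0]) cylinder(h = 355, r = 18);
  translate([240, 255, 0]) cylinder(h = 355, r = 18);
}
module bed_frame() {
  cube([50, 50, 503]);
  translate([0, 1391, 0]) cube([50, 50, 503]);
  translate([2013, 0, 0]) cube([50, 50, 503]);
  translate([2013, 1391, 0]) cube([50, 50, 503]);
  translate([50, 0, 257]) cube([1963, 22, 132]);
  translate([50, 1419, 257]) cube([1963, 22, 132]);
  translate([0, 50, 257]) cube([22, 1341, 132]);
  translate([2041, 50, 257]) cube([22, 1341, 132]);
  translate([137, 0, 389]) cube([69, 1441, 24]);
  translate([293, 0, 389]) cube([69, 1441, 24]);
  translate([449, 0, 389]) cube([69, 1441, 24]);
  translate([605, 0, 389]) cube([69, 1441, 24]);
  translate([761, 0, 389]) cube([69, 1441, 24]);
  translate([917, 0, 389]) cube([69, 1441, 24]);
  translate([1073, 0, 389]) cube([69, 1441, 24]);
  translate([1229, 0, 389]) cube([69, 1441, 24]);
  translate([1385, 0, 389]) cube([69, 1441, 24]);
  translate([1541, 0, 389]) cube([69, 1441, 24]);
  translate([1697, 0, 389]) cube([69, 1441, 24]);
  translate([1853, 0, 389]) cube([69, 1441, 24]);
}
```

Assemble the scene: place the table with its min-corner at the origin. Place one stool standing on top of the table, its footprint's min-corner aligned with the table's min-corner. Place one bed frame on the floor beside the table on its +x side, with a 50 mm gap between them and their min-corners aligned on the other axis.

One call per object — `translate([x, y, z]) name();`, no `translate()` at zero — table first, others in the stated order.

table();
translate([0, 0, 688]) stool();
translate([1052, 0, 0]) bed_frame();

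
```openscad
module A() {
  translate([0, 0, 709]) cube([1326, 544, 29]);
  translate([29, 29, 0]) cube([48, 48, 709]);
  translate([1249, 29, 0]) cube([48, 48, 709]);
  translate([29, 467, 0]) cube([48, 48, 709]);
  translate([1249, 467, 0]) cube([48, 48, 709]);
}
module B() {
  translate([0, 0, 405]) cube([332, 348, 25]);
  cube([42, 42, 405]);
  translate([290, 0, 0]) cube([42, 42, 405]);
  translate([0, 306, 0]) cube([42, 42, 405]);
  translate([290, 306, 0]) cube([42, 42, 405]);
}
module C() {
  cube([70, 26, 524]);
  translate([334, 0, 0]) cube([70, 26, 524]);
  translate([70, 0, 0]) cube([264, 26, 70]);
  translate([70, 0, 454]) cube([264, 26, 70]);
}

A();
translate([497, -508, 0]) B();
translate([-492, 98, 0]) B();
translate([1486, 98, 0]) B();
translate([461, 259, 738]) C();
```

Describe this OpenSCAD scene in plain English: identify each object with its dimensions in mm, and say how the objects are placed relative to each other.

A is a table: top 1326 mm (x) × 544 mm (y), 29 mm thick, upper face at z = 738 mm, on four 48×48 mm square legs, each inset 29 mm from the nearest pair of top edges, running from z = 0 to the bottom of the top.

B is a four-legged stool. The seat is a 332×348×25 mm slab whose top surface is at z = 430 mm; four square legs, each 42×42 mm in cross-section, run from the floor (z = 0) to the underside of the seat, each flush with a corner of the seat.

C is a rectangular picture frame lying in the x–z plane (depth along y). The opening is 264 mm wide (x) by 384 mm tall (z), surrounded by a border 70 mm wide on all four sides. The frame is 26 mm deep and is made of two full-height vertical stiles with two horizontal rails fitted between them.

Three stools sit around the table at the −y, −x, +x sides. The picture frame is on top of the table, centred.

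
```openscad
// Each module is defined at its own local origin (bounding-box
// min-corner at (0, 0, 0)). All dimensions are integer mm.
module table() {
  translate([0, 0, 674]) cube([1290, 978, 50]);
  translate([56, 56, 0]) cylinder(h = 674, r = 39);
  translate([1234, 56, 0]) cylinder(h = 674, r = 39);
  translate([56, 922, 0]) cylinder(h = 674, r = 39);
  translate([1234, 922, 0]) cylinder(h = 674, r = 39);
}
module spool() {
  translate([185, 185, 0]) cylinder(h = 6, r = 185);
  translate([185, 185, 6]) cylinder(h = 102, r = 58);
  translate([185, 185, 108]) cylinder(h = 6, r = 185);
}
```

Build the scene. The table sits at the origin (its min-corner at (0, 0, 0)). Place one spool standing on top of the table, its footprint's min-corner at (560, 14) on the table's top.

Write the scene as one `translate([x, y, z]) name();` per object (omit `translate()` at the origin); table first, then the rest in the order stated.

table();
translate([560, 14, 724]) spool();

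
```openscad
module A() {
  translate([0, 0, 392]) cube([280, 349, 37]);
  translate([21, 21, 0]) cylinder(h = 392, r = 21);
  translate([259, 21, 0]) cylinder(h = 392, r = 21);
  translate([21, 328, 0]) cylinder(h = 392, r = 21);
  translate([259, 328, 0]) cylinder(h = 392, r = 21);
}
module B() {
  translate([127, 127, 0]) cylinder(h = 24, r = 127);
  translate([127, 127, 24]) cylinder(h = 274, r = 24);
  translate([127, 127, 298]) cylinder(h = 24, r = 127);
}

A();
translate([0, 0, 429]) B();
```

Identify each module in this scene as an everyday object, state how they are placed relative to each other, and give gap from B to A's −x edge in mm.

The spool's min-x is at 0; the stool's min-x is 0; gap = 0 mm.

A is a stool. B is a spool. The spool is on top of the stool. The gap from the spool to the stool's −x edge is 0 mm.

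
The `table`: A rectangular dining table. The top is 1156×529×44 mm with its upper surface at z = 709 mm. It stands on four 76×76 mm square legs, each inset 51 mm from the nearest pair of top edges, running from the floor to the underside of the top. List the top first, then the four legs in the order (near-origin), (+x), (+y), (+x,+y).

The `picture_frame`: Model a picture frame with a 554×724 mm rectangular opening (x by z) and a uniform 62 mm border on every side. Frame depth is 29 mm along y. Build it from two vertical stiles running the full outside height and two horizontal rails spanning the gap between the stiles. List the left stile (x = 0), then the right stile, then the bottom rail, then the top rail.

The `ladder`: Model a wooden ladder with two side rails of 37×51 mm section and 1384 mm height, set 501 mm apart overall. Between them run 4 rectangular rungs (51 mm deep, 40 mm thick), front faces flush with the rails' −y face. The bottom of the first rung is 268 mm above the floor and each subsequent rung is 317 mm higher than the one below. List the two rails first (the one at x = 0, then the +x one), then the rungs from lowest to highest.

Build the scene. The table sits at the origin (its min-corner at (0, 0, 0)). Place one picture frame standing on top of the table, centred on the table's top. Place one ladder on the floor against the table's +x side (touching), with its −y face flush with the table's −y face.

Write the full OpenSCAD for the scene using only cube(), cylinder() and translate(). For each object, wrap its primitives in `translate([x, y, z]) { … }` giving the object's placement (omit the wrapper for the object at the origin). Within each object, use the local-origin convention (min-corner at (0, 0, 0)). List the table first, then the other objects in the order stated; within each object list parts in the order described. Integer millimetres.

translate([0, 0, 665]) cube([1156, 529, 44]);
translate([51, 51, 0]) cube([76, 76, 665]);
translate([1029, 51, 0]) cube([76, 76, 665]);
translate([51, 402, 0]) cube([76, 76, 665]);
translate([1029, 402, 0]) cube([76, 76, 665]);
translate([239, 250, 709]) {
  cube([62, 29, 848]);
  translate([616, 0, 0]) cube([62, 29, 848]);
  translate([62, 0, 0]) cube([554, 29, 62]);
  translate([62, 0, 786]) cube([554, 29, 62]);
}
translate([1156, 0, 0]) {
  cube([37, 51, 1384]);
  translate([464, 0, 0]) cube([37, 51, 1384]);
  translate([37, 0, 268]) cube([427, 51, 40]);
  translate([37, 0, 585]) cube([427, 51, 40]);
  translate([37, 0, 902]) cube([427, 51, 40]);
  translate([37, 0, 1219]) cube([427, 51, 40]);
}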